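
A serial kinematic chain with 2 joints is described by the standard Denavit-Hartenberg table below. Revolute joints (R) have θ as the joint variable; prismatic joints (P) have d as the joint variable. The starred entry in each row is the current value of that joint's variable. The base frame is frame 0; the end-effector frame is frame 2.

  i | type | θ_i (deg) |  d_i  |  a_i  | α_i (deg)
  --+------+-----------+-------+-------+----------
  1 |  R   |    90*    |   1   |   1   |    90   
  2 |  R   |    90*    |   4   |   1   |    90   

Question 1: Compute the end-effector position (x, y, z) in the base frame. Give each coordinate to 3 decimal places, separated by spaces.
4.000 1.000 2.000

after link 1: o_1 = (0.0000, 1.0000, 1.0000)
after link 2: o_2 = (4.0000, 1.0000, 2.0000)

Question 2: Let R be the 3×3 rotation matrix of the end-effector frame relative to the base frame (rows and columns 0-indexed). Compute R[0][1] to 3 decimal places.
End-effector y-axis (col 1 of R) = (1.0000,-0.0000,0.0000)
R[0][1] = 1.0000

1.000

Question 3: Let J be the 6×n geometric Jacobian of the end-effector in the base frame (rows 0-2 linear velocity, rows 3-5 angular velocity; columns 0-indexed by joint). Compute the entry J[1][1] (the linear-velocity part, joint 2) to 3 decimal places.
-1.000

axis z_1 = (1.0000,-0.0000,0.0000); lever o_n−o_1 = (4.0000,-0.0000,1.0000)
cross product → J_v[:, 1] = (-0.0000,-1.0000,0.0000)
J_ω[:, 1] = z_1
entry J[1][1] = -1.0000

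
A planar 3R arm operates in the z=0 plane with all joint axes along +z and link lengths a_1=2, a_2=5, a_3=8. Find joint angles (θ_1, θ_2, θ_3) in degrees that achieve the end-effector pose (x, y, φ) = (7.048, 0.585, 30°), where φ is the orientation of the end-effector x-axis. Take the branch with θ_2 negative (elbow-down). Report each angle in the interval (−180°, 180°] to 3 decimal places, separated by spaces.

45.018 -150.017 134.998

wrist centre = target − a_3·(cos φ, sin φ) = (0.1198, -3.4150)
cos θ_2 = (11.6766−2²−5²)/(2·2·5) = -0.8662; θ_2 = -150.0167° (elbow-down)
β = atan2(-3.4150,0.1198) = -87.9909°; ψ = atan2(-2.4987,-2.3309) = -133.0091°
θ_1 = β − ψ = 45.0182°
θ_3 = φ − θ_1 − θ_2 = 134.9985° (wrapped to (-180°,180°])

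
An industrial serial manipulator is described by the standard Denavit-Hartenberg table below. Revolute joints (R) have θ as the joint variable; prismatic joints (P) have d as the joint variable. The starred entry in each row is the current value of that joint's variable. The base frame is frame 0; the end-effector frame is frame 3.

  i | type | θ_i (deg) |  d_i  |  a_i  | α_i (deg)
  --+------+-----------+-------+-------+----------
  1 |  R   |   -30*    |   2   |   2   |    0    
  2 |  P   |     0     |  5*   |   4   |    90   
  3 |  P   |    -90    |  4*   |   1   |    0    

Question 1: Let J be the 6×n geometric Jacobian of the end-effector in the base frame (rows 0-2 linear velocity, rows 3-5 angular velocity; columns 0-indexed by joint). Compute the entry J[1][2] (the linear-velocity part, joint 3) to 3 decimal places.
-0.866

prismatic axis z_2 = (-0.5000,-0.8660,0.0000)
J_v[:, 2] = z_2; J_ω[:, 2] = (0,0,0)
entry J[1][2] = -0.8660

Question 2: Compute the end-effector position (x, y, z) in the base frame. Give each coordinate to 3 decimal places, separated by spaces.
after link 1: o_1 = (1.7321, -1.0000, 2.0000)
after link 2: o_2 = (5.1962, -3.0000, 7.0000)
after link 3: o_3 = (3.1962, -6.4641, 6.0000)

3.196 -6.464 6.000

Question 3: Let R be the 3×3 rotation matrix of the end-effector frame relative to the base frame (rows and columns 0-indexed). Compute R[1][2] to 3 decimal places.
End-effector z-axis (col 2 of R) = (-0.5000,-0.8660,0.0000)
R[1][2] = -0.8660

-0.866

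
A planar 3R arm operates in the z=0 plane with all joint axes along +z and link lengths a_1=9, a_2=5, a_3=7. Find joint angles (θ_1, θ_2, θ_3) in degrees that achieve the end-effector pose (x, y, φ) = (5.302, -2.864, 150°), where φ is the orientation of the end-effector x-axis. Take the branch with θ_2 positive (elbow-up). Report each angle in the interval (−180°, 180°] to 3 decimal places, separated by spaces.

-44.998 44.995 150.003

wrist centre = target − a_3·(cos φ, sin φ) = (11.3642, -6.3640)
cos θ_2 = (169.6450−9²−5²)/(2·9·5) = 0.7072; θ_2 = 44.9951° (elbow-up)
β = atan2(-6.3640,11.3642) = -29.2491°; ψ = atan2(3.5352,12.5358) = 15.7490°
θ_1 = β − ψ = -44.9980°
θ_3 = φ − θ_1 − θ_2 = 150.0029° (wrapped to (-180°,180°])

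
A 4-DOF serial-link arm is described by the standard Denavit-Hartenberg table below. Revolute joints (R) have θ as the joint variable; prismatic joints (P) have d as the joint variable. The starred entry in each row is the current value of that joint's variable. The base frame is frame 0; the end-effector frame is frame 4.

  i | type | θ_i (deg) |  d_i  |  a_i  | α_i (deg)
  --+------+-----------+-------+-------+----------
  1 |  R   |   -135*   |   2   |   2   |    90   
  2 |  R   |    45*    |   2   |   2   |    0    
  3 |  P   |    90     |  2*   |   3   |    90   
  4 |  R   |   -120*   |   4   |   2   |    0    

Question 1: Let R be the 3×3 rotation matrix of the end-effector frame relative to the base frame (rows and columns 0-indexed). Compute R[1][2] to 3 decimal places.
-0.500

End-effector z-axis (col 2 of R) = (-0.5000,-0.5000,0.7071)
R[1][2] = -0.5000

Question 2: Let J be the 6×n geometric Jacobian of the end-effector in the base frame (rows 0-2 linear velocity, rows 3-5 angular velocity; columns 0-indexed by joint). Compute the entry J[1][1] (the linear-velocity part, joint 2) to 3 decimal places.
4.000

axis z_1 = (-0.7071,0.7071,0.0000); lever o_n−o_1 = (-3.6037,-0.3963,5.6569)
cross product → J_v[:, 1] = (4.0000,4.0000,2.8284)
J_ω[:, 1] = z_1
entry J[1][1] = 4.0000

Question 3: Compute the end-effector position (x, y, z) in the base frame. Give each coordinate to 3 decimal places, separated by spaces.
-5.018 -1.811 7.657

after link 1: o_1 = (-1.4142, -1.4142, 2.0000)
after link 2: o_2 = (-3.8284, -1.0000, 3.4142)
after link 3: o_3 = (-3.7426, 1.9142, 5.5355)
after link 4: o_4 = (-5.0179, -1.8105, 7.6569)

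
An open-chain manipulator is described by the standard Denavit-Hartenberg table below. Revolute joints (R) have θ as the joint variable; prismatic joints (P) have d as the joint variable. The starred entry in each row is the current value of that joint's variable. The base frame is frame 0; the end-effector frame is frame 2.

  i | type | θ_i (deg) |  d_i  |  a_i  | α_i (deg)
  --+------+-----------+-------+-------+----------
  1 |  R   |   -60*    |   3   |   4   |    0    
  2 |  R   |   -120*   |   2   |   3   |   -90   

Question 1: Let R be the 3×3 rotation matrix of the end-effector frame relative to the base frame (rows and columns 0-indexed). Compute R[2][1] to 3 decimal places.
-1.000

End-effector y-axis (col 1 of R) = (0.0000,-0.0000,-1.0000)
R[2][1] = -1.0000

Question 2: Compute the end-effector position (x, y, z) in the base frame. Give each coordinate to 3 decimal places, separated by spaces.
-1.000 -3.464 5.000

after link 1: o_1 = (2.0000, -3.4641, 3.0000)
after link 2: o_2 = (-1.0000, -3.4641, 5.0000)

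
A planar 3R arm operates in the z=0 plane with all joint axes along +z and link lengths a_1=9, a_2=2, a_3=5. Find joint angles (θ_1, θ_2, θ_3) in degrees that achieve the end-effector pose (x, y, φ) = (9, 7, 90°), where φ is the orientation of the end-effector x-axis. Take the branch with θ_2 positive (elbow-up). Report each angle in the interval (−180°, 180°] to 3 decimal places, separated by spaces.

0.000 90.000 0.000

wrist centre = target − a_3·(cos φ, sin φ) = (9.0000, 2.0000)
cos θ_2 = (85.0000−9²−2²)/(2·9·2) = 0.0000; θ_2 = 90.0000° (elbow-up)
β = atan2(2.0000,9.0000) = 12.5288°; ψ = atan2(2.0000,9.0000) = 12.5288°
θ_1 = β − ψ = 0.0000°
θ_3 = φ − θ_1 − θ_2 = 0.0000° (wrapped to (-180°,180°])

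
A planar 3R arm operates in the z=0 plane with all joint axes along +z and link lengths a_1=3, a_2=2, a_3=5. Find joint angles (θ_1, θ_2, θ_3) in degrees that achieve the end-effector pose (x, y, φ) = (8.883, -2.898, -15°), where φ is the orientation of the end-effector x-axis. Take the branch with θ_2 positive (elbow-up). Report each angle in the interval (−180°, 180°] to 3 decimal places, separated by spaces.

-44.997 59.987 -29.990

wrist centre = target − a_3·(cos φ, sin φ) = (4.0534, -1.6039)
cos θ_2 = (19.0023−3²−2²)/(2·3·2) = 0.5002; θ_2 = 59.9872° (elbow-up)
β = atan2(-1.6039,4.0534) = -21.5885°; ψ = atan2(1.7318,4.0004) = 23.4085°
θ_1 = β − ψ = -44.9970°
θ_3 = φ − θ_1 − θ_2 = -29.9901° (wrapped to (-180°,180°])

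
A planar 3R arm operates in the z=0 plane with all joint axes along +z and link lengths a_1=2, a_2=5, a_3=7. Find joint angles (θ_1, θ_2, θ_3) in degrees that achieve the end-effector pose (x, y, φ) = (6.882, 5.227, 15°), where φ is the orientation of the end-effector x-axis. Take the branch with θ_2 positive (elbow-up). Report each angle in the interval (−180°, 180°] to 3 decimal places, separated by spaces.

-45.014 150.005 -89.991

wrist centre = target − a_3·(cos φ, sin φ) = (0.1205, 3.4153)
cos θ_2 = (11.6786−2²−5²)/(2·2·5) = -0.8661; θ_2 = 150.0053° (elbow-up)
β = atan2(3.4153,0.1205) = 87.9790°; ψ = atan2(2.4996,-2.3304) = 132.9931°
θ_1 = β − ψ = -45.0142°
θ_3 = φ − θ_1 − θ_2 = -89.9911° (wrapped to (-180°,180°])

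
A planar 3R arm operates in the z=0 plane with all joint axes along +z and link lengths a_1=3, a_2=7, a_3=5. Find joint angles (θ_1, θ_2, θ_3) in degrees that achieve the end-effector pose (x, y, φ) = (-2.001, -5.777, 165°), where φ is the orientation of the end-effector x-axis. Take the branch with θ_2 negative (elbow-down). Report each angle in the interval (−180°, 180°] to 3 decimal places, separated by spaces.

-1.398 -89.998 -103.604

wrist centre = target − a_3·(cos φ, sin φ) = (2.8286, -7.0711)
cos θ_2 = (58.0015−3²−7²)/(2·3·7) = 0.0000; θ_2 = -89.9979° (elbow-down)
β = atan2(-7.0711,2.8286) = -68.1973°; ψ = atan2(-7.0000,3.0003) = -66.7996°
θ_1 = β − ψ = -1.3976°
θ_3 = φ − θ_1 − θ_2 = -103.6045° (wrapped to (-180°,180°])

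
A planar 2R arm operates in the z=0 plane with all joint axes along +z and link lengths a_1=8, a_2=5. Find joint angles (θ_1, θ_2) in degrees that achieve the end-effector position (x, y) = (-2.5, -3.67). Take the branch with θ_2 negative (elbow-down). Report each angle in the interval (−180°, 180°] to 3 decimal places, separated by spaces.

cos θ_2 = (19.7189−8²−5²)/(2·8·5) = -0.8660; θ_2 = -149.9987° (elbow-down)
β = atan2(-3.6700,-2.5000) = -124.2626°; ψ = atan2(-2.5001,3.6699) = -34.2642°
θ_1 = β − ψ = -89.9984°

-89.998 -149.999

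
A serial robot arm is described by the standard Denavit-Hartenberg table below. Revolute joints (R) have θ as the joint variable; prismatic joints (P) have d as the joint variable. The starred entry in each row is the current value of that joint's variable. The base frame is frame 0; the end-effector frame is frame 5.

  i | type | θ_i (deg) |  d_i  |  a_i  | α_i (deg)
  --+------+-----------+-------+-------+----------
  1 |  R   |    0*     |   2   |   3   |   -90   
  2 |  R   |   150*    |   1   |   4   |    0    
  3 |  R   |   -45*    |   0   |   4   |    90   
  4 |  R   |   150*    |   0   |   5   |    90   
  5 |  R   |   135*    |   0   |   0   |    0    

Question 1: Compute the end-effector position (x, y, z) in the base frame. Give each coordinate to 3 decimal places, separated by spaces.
-0.379 3.500 0.319

after link 1: o_1 = (3.0000, 0.0000, 2.0000)
after link 2: o_2 = (-0.4641, 1.0000, 0.0000)
after link 3: o_3 = (-1.4994, 1.0000, -3.8637)
after link 4: o_4 = (-0.3787, 3.5000, 0.3189)
after link 5: o_5 = (-0.3787, 3.5000, 0.3189)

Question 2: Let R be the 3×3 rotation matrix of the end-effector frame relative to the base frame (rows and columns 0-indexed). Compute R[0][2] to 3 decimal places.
-0.129

End-effector z-axis (col 2 of R) = (-0.1294,0.8660,-0.4830)
R[0][2] = -0.1294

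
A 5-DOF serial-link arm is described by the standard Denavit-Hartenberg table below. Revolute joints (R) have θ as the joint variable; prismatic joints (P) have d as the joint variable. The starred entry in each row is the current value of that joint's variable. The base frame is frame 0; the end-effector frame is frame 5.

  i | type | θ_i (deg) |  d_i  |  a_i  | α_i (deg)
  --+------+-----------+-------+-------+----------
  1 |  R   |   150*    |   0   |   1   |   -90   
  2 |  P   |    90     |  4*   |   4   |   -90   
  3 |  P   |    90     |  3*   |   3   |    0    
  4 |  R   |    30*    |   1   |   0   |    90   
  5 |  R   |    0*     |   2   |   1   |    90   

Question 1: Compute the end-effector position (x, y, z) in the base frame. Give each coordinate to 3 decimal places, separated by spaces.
3.031 -0.750 -5.232

after link 1: o_1 = (-0.8660, 0.5000, 0.0000)
after link 2: o_2 = (-2.8660, -2.9641, -4.0000)
after link 3: o_3 = (1.2321, -1.8660, -4.0000)
after link 4: o_4 = (2.0981, -2.3660, -4.0000)
after link 5: o_5 = (3.0311, -0.7500, -5.2321)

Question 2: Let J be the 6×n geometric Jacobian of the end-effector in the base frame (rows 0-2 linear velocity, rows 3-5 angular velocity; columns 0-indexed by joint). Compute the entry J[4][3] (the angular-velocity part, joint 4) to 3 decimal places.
axis z_3 = (0.8660,-0.5000,-0.0000); lever o_n−o_3 = (1.7990,1.1160,-1.2321)
cross product → J_v[:, 3] = (0.6160,1.0670,1.8660)
J_ω[:, 3] = z_3
entry J[4][3] = -0.5000

-0.500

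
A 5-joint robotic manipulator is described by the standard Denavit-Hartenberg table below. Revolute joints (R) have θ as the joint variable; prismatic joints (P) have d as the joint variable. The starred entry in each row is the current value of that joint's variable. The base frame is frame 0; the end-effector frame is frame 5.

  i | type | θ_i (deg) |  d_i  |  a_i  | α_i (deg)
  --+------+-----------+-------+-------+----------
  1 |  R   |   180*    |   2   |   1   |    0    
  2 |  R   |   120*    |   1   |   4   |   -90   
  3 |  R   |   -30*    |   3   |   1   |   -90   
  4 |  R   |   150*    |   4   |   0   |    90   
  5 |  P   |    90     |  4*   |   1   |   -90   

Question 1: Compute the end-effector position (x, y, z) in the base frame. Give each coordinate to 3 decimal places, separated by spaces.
3.147 -8.111 0.170

after link 1: o_1 = (-1.0000, 0.0000, 2.0000)
after link 2: o_2 = (1.0000, -3.4641, 3.0000)
after link 3: o_3 = (4.0311, -2.7141, 3.5000)
after link 4: o_4 = (5.0311, -4.4462, 0.0359)
after link 5: o_5 = (3.1471, -8.1112, 0.1699)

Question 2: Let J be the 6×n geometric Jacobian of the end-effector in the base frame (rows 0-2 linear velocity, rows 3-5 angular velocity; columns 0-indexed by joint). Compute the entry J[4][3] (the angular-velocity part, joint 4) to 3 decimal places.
axis z_3 = (0.2500,-0.4330,-0.8660); lever o_n−o_3 = (-0.8840,-5.3971,-3.3301)
cross product → J_v[:, 3] = (-3.2321,1.5981,-1.7321)
J_ω[:, 3] = z_3
entry J[4][3] = -0.4330

-0.433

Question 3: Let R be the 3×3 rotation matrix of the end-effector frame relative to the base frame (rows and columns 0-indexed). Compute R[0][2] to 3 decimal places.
End-effector z-axis (col 2 of R) = (0.8080,-0.3995,0.4330)
R[0][2] = 0.8080

0.808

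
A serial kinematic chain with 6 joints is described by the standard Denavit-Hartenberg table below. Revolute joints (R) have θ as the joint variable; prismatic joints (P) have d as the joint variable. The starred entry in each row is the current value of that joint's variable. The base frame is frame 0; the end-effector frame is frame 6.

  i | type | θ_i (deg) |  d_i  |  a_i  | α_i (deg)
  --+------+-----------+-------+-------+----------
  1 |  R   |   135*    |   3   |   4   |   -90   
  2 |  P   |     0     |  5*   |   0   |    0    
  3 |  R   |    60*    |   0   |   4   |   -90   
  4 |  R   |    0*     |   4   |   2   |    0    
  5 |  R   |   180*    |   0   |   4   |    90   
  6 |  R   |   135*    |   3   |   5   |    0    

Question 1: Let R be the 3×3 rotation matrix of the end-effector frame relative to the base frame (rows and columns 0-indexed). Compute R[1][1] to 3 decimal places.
End-effector y-axis (col 1 of R) = (-0.6830,0.6830,-0.2588)
R[1][1] = 0.6830

0.683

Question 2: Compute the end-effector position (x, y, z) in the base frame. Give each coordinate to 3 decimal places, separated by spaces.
-1.585 -1.243 -5.562

after link 1: o_1 = (-2.8284, 2.8284, 3.0000)
after link 2: o_2 = (-6.3640, -0.7071, 3.0000)
after link 3: o_3 = (-7.7782, 0.7071, -0.4641)
after link 4: o_4 = (-6.0358, -1.0353, -4.1962)
after link 5: o_5 = (-4.6216, -2.4495, -0.7321)
after link 6: o_6 = (-1.5852, -1.2432, -5.5617)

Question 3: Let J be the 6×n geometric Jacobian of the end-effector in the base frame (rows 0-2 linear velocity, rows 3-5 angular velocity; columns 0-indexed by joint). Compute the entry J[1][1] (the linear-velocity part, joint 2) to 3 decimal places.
-0.707

prismatic axis z_1 = (-0.7071,-0.7071,0.0000)
J_v[:, 1] = z_1; J_ω[:, 1] = (0,0,0)
entry J[1][1] = -0.7071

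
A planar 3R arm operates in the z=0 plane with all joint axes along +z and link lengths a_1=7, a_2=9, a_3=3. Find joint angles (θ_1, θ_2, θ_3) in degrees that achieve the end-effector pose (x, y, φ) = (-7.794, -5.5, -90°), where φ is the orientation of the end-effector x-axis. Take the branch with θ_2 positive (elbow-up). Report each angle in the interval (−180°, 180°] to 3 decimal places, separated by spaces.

125.566 120.002 24.432

wrist centre = target − a_3·(cos φ, sin φ) = (-7.7940, -2.5000)
cos θ_2 = (66.9964−7²−9²)/(2·7·9) = -0.5000; θ_2 = 120.0019° (elbow-up)
β = atan2(-2.5000,-7.7940) = -162.2159°; ψ = atan2(7.7941,2.4997) = 72.2177°
θ_1 = β − ψ = -234.4336°
θ_3 = φ − θ_1 − θ_2 = 24.4317° (wrapped to (-180°,180°])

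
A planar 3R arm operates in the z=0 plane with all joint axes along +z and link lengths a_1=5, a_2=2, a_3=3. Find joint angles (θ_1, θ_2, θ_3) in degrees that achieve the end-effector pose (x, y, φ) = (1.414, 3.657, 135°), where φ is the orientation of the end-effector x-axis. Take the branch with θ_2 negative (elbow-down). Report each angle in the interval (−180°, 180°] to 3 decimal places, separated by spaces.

wrist centre = target − a_3·(cos φ, sin φ) = (3.5353, 1.5357)
cos θ_2 = (14.8568−5²−2²)/(2·5·2) = -0.7072; θ_2 = -135.0043° (elbow-down)
β = atan2(1.5357,3.5353) = 23.4793°; ψ = atan2(-1.4141,3.5857) = -21.5231°
θ_1 = β − ψ = 45.0024°
θ_3 = φ − θ_1 − θ_2 = -134.9981° (wrapped to (-180°,180°])

45.002 -135.004 -134.998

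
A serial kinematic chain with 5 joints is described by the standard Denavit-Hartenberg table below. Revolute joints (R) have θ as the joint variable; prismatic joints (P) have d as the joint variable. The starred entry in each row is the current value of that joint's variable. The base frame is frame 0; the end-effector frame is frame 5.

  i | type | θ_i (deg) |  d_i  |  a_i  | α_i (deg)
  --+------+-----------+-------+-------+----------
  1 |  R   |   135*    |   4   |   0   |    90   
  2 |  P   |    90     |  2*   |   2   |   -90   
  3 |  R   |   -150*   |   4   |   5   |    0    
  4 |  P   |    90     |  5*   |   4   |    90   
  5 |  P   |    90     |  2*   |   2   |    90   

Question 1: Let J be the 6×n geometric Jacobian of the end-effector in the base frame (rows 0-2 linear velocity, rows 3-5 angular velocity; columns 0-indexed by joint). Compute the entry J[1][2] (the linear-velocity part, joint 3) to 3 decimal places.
2.872

axis z_2 = (0.7071,-0.7071,0.0000); lever o_n−o_2 = (12.7025,-2.8538,-4.0622)
cross product → J_v[:, 2] = (2.8724,2.8724,6.9641)
J_ω[:, 2] = z_2
entry J[1][2] = 2.8724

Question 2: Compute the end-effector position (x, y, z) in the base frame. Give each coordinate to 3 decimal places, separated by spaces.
14.117 -1.440 1.938

after link 1: o_1 = (0.0000, 0.0000, 4.0000)
after link 2: o_2 = (1.4142, 1.4142, 6.0000)
after link 3: o_3 = (6.0104, 0.3536, 1.6699)
after link 4: o_4 = (11.9954, -0.7325, 3.6699)
after link 5: o_5 = (14.1168, -1.4396, 1.9378)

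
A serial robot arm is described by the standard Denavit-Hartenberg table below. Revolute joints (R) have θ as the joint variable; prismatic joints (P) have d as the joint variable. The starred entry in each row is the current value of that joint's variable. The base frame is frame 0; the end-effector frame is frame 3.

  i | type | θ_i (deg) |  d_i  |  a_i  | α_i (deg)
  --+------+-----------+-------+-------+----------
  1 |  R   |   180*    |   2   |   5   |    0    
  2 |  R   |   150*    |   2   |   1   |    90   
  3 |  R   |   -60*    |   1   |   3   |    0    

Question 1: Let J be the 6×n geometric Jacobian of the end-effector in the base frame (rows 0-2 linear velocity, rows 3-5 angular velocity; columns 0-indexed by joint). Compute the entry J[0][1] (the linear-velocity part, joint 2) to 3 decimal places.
2.116

axis z_1 = (0.0000,0.0000,1.0000); lever o_n−o_1 = (1.6651,-2.1160,-0.5981)
cross product → J_v[:, 1] = (2.1160,1.6651,-0.0000)
J_ω[:, 1] = z_1
entry J[0][1] = 2.1160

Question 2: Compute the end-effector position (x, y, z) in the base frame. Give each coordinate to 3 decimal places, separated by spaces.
after link 1: o_1 = (-5.0000, 0.0000, 2.0000)
after link 2: o_2 = (-4.1340, -0.5000, 4.0000)
after link 3: o_3 = (-3.3349, -2.1160, 1.4019)

-3.335 -2.116 1.402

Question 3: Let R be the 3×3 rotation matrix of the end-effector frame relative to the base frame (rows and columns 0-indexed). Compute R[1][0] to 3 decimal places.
End-effector x-axis (col 0 of R) = (0.4330,-0.2500,-0.8660)
R[1][0] = -0.2500

-0.250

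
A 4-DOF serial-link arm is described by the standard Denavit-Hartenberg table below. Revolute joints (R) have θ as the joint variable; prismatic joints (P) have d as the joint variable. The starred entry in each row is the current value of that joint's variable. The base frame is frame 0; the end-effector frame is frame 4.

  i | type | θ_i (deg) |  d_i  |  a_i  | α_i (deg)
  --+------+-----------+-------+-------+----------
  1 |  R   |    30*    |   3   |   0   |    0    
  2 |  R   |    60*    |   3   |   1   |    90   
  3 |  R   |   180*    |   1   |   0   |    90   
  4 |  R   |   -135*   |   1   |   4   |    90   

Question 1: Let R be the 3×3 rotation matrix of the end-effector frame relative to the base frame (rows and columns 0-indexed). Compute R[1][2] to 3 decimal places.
0.707

End-effector z-axis (col 2 of R) = (0.7071,0.7071,-0.0000)
R[1][2] = 0.7071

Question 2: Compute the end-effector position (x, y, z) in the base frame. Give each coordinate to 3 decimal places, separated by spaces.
-1.828 3.828 7.000

after link 1: o_1 = (0.0000, 0.0000, 3.0000)
after link 2: o_2 = (0.0000, 1.0000, 6.0000)
after link 3: o_3 = (1.0000, 1.0000, 6.0000)
after link 4: o_4 = (-1.8284, 3.8284, 7.0000)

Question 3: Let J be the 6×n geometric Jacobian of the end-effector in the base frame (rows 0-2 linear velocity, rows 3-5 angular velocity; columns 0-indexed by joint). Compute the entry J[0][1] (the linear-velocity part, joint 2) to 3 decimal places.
axis z_1 = (0.0000,0.0000,1.0000); lever o_n−o_1 = (-1.8284,3.8284,4.0000)
cross product → J_v[:, 1] = (-3.8284,-1.8284,0.0000)
J_ω[:, 1] = z_1
entry J[0][1] = -3.8284

-3.828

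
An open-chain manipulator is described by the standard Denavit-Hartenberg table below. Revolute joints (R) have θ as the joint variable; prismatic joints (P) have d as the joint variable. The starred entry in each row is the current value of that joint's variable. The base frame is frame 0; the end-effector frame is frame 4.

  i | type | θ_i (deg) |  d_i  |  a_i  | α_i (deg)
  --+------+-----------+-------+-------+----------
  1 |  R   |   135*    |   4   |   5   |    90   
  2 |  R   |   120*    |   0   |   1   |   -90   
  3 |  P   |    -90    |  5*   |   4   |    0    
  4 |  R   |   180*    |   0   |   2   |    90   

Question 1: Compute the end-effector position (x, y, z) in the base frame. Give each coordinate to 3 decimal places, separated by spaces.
after link 1: o_1 = (-3.5355, 3.5355, 4.0000)
after link 2: o_2 = (-3.1820, 3.1820, 4.8660)
after link 3: o_3 = (2.7083, 2.9485, 2.3660)
after link 4: o_4 = (1.2941, 1.5343, 2.3660)

1.294 1.534 2.366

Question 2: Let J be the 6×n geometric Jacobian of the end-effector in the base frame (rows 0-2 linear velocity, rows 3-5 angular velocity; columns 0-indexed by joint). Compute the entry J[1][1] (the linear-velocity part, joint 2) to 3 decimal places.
1.155

axis z_1 = (0.7071,0.7071,0.0000); lever o_n−o_1 = (4.8296,-2.0012,-1.6340)
cross product → J_v[:, 1] = (-1.1554,1.1554,-4.8301)
J_ω[:, 1] = z_1
entry J[1][1] = 1.1554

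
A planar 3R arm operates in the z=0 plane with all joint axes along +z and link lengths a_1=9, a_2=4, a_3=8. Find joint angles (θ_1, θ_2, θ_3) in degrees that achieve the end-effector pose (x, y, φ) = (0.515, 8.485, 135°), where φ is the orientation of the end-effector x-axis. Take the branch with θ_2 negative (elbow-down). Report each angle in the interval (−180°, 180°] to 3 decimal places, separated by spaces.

49.241 -134.998 -139.243

wrist centre = target − a_3·(cos φ, sin φ) = (6.1719, 2.8281)
cos θ_2 = (46.0902−9²−4²)/(2·9·4) = -0.7071; θ_2 = -134.9979° (elbow-down)
β = atan2(2.8281,6.1719) = 24.6188°; ψ = atan2(-2.8285,6.1717) = -24.6224°
θ_1 = β − ψ = 49.2412°
θ_3 = φ − θ_1 − θ_2 = -139.2433° (wrapped to (-180°,180°])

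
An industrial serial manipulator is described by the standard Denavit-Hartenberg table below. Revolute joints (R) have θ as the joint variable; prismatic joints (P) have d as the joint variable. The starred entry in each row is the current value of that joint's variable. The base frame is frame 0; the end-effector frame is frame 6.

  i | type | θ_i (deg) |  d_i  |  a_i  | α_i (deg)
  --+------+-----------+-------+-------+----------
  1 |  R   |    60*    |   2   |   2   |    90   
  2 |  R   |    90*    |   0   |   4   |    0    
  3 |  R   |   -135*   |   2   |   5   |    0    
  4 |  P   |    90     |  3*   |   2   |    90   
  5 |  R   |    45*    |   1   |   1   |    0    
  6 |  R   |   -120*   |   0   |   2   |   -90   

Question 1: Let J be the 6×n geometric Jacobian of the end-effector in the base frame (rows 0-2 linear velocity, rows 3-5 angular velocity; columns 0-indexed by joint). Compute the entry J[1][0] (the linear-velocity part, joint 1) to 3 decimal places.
axis z_0 = ẑ; lever o_n−o_0 = (7.5309,5.4934,4.0376)
cross product → J_v[:, 0] = (-5.4934,7.5309,0.0000)
J_ω[:, 0] = z_0
entry J[1][0] = 7.5309

7.531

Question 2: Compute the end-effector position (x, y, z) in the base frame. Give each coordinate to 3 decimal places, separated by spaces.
7.531 5.493 4.038

after link 1: o_1 = (1.0000, 1.7321, 2.0000)
after link 2: o_2 = (1.0000, 1.7321, 6.0000)
after link 3: o_3 = (4.4998, 3.7939, 2.4645)
after link 4: o_4 = (7.8050, 3.5187, 3.8787)
after link 5: o_5 = (9.0209, 4.2105, 3.6716)
after link 6: o_6 = (7.5309, 5.4934, 4.0376)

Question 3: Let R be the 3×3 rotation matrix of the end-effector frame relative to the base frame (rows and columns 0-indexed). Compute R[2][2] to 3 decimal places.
End-effector z-axis (col 2 of R) = (0.5657,0.4621,0.6830)
R[2][2] = 0.6830

0.683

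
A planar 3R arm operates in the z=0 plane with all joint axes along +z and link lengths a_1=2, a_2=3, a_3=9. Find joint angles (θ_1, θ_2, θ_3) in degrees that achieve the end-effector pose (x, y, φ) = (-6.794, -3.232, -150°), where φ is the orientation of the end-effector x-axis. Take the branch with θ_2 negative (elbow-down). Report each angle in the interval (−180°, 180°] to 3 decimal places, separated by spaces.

wrist centre = target − a_3·(cos φ, sin φ) = (1.0002, 1.2680)
cos θ_2 = (2.6083−2²−3²)/(2·2·3) = -0.8660; θ_2 = -149.9944° (elbow-down)
β = atan2(1.2680,1.0002) = 51.7328°; ψ = atan2(-1.5003,-0.5979) = -111.7299°
θ_1 = β − ψ = 163.4627°
θ_3 = φ − θ_1 − θ_2 = -163.4682° (wrapped to (-180°,180°])

163.463 -149.994 -163.468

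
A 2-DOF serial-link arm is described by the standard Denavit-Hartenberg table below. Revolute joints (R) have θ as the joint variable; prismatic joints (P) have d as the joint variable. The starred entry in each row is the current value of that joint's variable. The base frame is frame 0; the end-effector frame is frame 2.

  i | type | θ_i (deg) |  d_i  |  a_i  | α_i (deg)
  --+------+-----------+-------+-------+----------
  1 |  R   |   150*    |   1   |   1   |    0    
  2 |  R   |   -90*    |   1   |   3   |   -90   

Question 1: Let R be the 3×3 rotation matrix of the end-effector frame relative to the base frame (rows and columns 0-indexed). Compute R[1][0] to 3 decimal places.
End-effector x-axis (col 0 of R) = (0.5000,0.8660,0.0000)
R[1][0] = 0.8660

0.866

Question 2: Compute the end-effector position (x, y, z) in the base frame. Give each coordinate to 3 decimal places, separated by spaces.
after link 1: o_1 = (-0.8660, 0.5000, 1.0000)
after link 2: o_2 = (0.6340, 3.0981, 2.0000)

0.634 3.098 2.000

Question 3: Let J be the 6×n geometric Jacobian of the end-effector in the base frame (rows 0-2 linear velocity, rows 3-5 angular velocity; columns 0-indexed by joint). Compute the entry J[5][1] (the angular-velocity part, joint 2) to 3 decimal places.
axis z_1 = (0.0000,0.0000,1.0000); lever o_n−o_1 = (1.5000,2.5981,1.0000)
cross product → J_v[:, 1] = (-2.5981,1.5000,0.0000)
J_ω[:, 1] = z_1
entry J[5][1] = 1.0000

1.000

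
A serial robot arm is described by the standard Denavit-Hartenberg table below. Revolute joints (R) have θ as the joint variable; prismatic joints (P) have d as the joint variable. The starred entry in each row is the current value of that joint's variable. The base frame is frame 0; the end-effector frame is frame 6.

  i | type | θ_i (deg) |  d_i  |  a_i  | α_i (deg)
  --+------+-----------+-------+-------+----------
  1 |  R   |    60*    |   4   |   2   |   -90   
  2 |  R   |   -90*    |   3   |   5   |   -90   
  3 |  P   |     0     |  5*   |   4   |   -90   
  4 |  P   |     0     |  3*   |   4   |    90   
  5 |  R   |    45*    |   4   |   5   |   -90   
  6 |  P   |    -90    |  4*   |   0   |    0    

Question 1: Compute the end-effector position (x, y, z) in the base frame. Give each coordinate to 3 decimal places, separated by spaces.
after link 1: o_1 = (1.0000, 1.7321, 4.0000)
after link 2: o_2 = (-1.5981, 3.2321, 9.0000)
after link 3: o_3 = (0.9019, 7.5622, 13.0000)
after link 4: o_4 = (3.5000, 6.0622, 17.0000)
after link 5: o_5 = (8.5619, 7.7585, 20.5355)
after link 6: o_6 = (11.0114, 6.3443, 17.7071)

11.011 6.344 17.707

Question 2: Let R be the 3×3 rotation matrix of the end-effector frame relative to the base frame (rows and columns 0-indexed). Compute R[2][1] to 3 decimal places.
0.707

End-effector y-axis (col 1 of R) = (0.6124,-0.3536,0.7071)
R[2][1] = 0.7071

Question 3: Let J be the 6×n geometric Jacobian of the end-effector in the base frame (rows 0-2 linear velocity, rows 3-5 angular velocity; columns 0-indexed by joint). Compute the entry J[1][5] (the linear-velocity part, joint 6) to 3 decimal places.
prismatic axis z_5 = (0.6124,-0.3536,-0.7071)
J_v[:, 5] = z_5; J_ω[:, 5] = (0,0,0)
entry J[1][5] = -0.3536

-0.354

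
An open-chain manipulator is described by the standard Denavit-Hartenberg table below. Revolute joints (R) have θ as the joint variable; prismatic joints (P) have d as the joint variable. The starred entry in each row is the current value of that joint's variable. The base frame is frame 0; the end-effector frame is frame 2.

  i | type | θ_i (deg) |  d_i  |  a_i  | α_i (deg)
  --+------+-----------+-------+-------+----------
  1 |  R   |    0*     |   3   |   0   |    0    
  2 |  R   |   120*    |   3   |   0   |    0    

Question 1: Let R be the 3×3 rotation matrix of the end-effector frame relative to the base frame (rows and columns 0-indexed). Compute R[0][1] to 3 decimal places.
End-effector y-axis (col 1 of R) = (-0.8660,-0.5000,0.0000)
R[0][1] = -0.8660

-0.866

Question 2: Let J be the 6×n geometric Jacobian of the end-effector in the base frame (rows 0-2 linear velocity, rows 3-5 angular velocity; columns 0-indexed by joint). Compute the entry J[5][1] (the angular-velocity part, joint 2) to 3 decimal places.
1.000

axis z_1 = (0.0000,0.0000,1.0000); lever o_n−o_1 = (0.0000,0.0000,3.0000)
cross product → J_v[:, 1] = (0.0000,0.0000,0.0000)
J_ω[:, 1] = z_1
entry J[5][1] = 1.0000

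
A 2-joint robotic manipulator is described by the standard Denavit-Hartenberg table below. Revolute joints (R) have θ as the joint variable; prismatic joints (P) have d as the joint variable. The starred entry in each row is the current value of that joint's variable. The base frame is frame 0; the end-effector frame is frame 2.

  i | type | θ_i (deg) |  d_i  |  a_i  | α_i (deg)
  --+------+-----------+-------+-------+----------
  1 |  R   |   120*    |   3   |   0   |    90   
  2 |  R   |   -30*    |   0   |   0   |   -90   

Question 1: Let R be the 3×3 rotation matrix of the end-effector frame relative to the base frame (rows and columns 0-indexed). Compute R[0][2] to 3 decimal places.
-0.250

End-effector z-axis (col 2 of R) = (-0.2500,0.4330,0.8660)
R[0][2] = -0.2500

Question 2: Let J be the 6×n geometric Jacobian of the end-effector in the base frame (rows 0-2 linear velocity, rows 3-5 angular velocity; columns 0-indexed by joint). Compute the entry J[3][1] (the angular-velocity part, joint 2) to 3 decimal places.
axis z_1 = (0.8660,0.5000,0.0000); lever o_n−o_1 = (0.0000,0.0000,0.0000)
cross product → J_v[:, 1] = (0.0000,0.0000,0.0000)
J_ω[:, 1] = z_1
entry J[3][1] = 0.8660

0.866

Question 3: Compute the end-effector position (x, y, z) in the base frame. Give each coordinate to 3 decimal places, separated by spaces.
0.000 0.000 3.000

after link 1: o_1 = (0.0000, 0.0000, 3.0000)
after link 2: o_2 = (0.0000, 0.0000, 3.0000)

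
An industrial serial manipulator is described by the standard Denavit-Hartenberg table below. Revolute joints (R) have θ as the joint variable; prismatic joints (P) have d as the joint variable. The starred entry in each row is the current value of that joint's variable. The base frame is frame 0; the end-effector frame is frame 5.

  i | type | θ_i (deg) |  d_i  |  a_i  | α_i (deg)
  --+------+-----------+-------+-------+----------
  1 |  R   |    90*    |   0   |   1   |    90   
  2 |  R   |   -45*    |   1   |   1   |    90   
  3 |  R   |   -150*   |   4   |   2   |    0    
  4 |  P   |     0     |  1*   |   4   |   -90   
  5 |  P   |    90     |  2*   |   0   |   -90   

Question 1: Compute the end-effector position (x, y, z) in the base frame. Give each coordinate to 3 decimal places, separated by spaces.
after link 1: o_1 = (0.0000, 1.0000, 0.0000)
after link 2: o_2 = (1.0000, 1.7071, -0.7071)
after link 3: o_3 = (0.0000, -2.3461, -2.3108)
after link 4: o_4 = (-2.0000, -5.5027, -0.5684)
after link 5: o_5 = (-3.7321, -4.7956, -1.2755)

-3.732 -4.796 -1.276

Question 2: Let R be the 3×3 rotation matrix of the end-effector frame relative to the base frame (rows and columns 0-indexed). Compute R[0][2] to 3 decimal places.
0.500

End-effector z-axis (col 2 of R) = (0.5000,0.6124,-0.6124)
R[0][2] = 0.5000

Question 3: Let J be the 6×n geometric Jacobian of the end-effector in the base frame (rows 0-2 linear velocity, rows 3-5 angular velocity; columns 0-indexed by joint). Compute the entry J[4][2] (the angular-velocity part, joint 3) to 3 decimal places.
-0.707

axis z_2 = (0.0000,-0.7071,-0.7071); lever o_n−o_2 = (-4.7321,-6.5027,-0.5684)
cross product → J_v[:, 2] = (-4.1962,3.3461,-3.3461)
J_ω[:, 2] = z_2
entry J[4][2] = -0.7071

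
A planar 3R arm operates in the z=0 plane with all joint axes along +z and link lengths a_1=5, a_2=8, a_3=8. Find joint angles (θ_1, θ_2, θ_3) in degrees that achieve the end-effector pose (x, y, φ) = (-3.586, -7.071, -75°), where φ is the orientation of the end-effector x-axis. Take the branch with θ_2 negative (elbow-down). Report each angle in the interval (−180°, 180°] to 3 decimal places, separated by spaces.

-89.991 -135.004 149.995

wrist centre = target − a_3·(cos φ, sin φ) = (-5.6566, 0.6564)
cos θ_2 = (32.4275−5²−8²)/(2·5·8) = -0.7072; θ_2 = -135.0041° (elbow-down)
β = atan2(0.6564,-5.6566) = 173.3808°; ψ = atan2(-5.6565,-0.6573) = -96.6278°
θ_1 = β − ψ = 270.0086°
θ_3 = φ − θ_1 − θ_2 = 149.9955° (wrapped to (-180°,180°])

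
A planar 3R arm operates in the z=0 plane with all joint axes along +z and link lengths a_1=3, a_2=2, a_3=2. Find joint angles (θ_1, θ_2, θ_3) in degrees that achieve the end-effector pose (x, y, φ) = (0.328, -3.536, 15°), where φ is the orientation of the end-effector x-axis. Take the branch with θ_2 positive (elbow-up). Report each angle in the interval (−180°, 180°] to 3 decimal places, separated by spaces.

-134.991 59.976 90.015

wrist centre = target − a_3·(cos φ, sin φ) = (-1.6039, -4.0536)
cos θ_2 = (19.0043−3²−2²)/(2·3·2) = 0.5004; θ_2 = 59.9762° (elbow-up)
β = atan2(-4.0536,-1.6039) = -111.5866°; ψ = atan2(1.7316,4.0007) = 23.4044°
θ_1 = β − ψ = -134.9910°
θ_3 = φ − θ_1 − θ_2 = 90.0149° (wrapped to (-180°,180°])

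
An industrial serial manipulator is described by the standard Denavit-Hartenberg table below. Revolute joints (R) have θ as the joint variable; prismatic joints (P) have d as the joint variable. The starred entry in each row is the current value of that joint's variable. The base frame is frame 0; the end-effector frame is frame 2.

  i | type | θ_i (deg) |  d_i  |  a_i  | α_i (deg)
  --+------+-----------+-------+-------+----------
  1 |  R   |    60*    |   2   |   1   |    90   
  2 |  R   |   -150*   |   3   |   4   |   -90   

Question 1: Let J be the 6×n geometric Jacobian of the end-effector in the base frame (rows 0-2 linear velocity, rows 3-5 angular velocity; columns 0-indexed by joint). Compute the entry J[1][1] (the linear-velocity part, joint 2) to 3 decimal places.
1.732

axis z_1 = (0.8660,-0.5000,0.0000); lever o_n−o_1 = (0.8660,-4.5000,-2.0000)
cross product → J_v[:, 1] = (1.0000,1.7321,-3.4641)
J_ω[:, 1] = z_1
entry J[1][1] = 1.7321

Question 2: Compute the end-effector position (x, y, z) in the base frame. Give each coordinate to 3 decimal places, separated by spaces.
after link 1: o_1 = (0.5000, 0.8660, 2.0000)
after link 2: o_2 = (1.3660, -3.6340, 0.0000)

1.366 -3.634 0.000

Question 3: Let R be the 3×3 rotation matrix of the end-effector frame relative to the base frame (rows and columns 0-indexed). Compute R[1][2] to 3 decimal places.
End-effector z-axis (col 2 of R) = (0.2500,0.4330,-0.8660)
R[1][2] = 0.4330

0.433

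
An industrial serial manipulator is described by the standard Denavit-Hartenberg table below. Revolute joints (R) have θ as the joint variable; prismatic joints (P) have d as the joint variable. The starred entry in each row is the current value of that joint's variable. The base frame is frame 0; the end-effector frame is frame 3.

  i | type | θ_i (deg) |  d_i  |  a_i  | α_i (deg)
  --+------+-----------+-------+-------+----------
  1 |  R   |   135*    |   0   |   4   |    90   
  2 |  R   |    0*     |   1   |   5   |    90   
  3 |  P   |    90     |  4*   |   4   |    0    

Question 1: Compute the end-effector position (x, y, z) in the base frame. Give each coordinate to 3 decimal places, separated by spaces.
after link 1: o_1 = (-2.8284, 2.8284, 0.0000)
after link 2: o_2 = (-5.6569, 7.0711, 0.0000)
after link 3: o_3 = (-2.8284, 9.8995, -4.0000)

-2.828 9.899 -4.000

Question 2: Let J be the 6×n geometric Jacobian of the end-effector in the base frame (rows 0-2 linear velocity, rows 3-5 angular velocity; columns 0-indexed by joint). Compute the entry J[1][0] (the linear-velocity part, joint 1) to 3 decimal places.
-2.828

axis z_0 = ẑ; lever o_n−o_0 = (-2.8284,9.8995,-4.0000)
cross product → J_v[:, 0] = (-9.8995,-2.8284,0.0000)
J_ω[:, 0] = z_0
entry J[1][0] = -2.8284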